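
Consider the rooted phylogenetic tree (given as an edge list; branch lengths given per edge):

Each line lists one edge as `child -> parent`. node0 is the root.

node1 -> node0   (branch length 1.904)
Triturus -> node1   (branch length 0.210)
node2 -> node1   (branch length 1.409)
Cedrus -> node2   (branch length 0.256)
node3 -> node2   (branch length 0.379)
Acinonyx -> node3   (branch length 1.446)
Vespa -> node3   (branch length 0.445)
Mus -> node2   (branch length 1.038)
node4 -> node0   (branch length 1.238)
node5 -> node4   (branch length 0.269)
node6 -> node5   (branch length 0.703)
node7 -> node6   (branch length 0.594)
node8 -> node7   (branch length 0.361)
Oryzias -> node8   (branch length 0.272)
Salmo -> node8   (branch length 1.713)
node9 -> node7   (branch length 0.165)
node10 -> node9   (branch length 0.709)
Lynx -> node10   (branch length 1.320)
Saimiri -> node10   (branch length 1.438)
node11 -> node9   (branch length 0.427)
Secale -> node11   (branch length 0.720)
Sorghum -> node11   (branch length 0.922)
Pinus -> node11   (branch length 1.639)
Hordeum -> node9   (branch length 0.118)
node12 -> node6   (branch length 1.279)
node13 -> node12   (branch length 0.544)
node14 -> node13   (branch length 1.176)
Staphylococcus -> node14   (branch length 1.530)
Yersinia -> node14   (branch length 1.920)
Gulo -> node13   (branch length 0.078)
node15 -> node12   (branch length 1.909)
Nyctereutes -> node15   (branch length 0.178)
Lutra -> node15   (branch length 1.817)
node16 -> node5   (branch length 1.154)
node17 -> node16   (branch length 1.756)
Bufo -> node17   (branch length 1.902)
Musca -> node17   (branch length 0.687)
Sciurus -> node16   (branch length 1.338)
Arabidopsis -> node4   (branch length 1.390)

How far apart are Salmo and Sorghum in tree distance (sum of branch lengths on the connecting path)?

The path runs Salmo → … → MRCA → … → Sorghum; the MRCA is the node subtending ((Oryzias,Salmo),((Lynx,Saimiri),(Secale,Sorghum,Pinus),Hordeum)).
Branch lengths along that path: 1.713 + 0.361 + 0.165 + 0.427 + 0.922 = 3.588.

3.588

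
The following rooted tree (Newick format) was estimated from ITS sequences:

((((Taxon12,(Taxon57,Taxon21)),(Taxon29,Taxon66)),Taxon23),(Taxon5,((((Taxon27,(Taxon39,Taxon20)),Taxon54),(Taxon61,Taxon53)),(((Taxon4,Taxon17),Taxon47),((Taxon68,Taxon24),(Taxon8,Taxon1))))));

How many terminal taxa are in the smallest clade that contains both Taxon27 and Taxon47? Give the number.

13

The MRCA of Taxon27 and Taxon47 is the node subtending ((((Taxon27,(Taxon39,Taxon20)),Taxon54),(Taxon61,Taxon53)),(((Taxon4,Taxon17),Taxon47),((Taxon68,Taxon24),(Taxon8,Taxon1)))).
That clade contains 13 terminal taxa: Taxon1, Taxon17, Taxon20, Taxon24, Taxon27, Taxon39, Taxon4, Taxon47, Taxon53, Taxon54, Taxon61, Taxon68, Taxon8.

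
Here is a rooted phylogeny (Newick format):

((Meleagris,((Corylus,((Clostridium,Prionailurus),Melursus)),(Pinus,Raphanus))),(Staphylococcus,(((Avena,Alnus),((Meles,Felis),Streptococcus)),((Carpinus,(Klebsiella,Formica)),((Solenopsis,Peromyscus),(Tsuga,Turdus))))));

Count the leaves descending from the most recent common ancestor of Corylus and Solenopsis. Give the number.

The MRCA of Corylus and Solenopsis is the root, so the clade is the entire tree.
That clade contains 20 terminal taxa: Alnus, Avena, Carpinus, Clostridium, Corylus, Felis, Formica, Klebsiella, Meleagris, Meles, Melursus, Peromyscus, Pinus, Prionailurus, Raphanus, Solenopsis, Staphylococcus, Streptococcus, Tsuga, Turdus.

20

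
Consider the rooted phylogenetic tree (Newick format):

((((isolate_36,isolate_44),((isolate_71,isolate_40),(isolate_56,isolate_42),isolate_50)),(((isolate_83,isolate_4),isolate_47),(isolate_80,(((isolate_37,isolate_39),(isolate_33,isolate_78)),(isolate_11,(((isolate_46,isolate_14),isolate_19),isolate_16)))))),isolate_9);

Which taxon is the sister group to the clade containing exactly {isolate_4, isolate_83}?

isolate_47

The clade containing exactly {isolate_4, isolate_83} attaches to the tree at the node subtending ((isolate_83,isolate_4),isolate_47).
The other lineage descending from that same node — the sister group — is the single tip isolate_47.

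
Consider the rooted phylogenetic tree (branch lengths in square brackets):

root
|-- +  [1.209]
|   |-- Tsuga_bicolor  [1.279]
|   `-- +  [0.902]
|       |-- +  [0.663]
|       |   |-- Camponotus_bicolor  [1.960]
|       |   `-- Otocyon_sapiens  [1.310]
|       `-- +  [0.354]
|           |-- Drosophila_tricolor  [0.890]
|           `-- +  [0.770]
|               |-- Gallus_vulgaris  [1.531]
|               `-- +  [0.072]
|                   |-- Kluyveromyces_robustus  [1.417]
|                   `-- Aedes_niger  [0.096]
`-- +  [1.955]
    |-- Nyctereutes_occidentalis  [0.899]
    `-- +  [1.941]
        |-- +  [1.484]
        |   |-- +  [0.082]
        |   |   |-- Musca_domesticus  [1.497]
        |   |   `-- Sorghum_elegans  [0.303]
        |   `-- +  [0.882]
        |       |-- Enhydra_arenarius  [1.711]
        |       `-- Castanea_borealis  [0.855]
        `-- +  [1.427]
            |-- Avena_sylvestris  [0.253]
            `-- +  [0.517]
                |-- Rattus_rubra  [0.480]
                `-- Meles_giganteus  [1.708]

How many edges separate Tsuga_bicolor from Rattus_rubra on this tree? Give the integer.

7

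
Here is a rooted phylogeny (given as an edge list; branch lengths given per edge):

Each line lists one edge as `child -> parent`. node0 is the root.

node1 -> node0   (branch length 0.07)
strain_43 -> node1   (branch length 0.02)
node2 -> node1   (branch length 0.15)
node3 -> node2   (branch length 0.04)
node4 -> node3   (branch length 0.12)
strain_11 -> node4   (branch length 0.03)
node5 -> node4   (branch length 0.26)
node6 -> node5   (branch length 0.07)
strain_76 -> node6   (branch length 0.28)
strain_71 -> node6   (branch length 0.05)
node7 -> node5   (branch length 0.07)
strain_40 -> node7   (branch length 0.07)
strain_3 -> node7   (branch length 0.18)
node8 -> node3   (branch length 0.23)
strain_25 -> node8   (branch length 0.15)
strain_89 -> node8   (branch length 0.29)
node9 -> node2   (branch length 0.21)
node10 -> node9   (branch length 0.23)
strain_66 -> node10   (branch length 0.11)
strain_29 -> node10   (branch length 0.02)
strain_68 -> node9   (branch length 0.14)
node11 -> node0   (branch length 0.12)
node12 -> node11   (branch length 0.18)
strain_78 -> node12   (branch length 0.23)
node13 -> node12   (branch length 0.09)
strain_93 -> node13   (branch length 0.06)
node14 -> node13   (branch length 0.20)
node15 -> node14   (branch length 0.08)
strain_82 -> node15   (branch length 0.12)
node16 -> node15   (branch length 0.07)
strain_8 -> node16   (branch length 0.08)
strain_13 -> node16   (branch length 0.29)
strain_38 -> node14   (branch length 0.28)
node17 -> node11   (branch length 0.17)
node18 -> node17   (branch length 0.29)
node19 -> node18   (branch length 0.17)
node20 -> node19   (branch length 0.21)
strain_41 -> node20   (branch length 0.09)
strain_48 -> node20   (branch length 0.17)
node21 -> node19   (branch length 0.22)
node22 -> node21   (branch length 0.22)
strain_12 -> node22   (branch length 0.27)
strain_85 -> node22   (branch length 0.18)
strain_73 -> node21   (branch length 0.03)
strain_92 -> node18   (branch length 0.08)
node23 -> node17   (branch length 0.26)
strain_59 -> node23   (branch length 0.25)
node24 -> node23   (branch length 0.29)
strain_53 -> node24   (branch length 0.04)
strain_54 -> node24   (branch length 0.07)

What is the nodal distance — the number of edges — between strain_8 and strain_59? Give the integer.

9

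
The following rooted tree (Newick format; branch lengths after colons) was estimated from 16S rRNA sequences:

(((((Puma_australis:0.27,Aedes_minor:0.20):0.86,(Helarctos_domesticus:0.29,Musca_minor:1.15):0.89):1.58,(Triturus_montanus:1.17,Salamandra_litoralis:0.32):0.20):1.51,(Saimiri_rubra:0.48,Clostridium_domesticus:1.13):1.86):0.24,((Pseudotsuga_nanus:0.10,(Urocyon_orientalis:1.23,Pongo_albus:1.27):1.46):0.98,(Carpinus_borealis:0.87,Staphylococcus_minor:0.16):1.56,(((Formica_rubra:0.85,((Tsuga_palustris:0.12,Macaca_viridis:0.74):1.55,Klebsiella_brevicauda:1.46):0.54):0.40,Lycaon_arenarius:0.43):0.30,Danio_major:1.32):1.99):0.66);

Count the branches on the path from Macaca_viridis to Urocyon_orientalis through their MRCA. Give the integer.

9

The MRCA of Macaca_viridis and Urocyon_orientalis is the node subtending ((Pseudotsuga_nanus,(Urocyon_orientalis,Pongo_albus)),(Carpinus_borealis,Staphylococcus_minor),(((Formica_rubra,((Tsuga_palustris,Macaca_viridis),Klebsiella_brevicauda)),Lycaon_arenarius),Danio_major)).
From Macaca_viridis up to that node: 6 branches. From Urocyon_orientalis up to the same node: 3 branches. Total: 6 + 3 = 9.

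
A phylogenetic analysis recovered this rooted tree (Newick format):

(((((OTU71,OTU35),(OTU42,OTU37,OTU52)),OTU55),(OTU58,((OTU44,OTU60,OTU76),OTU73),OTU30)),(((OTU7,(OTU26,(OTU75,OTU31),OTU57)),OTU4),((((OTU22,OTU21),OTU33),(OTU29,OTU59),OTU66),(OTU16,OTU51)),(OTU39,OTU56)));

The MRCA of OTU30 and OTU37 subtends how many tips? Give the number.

12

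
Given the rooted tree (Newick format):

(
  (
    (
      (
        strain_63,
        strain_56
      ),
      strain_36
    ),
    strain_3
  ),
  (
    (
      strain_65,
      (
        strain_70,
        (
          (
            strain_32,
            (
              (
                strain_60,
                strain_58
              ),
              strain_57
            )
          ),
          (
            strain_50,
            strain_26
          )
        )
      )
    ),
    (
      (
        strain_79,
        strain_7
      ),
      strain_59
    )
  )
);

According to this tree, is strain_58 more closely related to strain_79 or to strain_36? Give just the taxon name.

strain_79

The MRCA of strain_58 and strain_79 subtends ((strain_65,(strain_70,((strain_32,((strain_60,strain_58),strain_57)),(strain_50,strain_26)))),((strain_79,strain_7),strain_59)) (11 taxa).
The MRCA of strain_58 and strain_36 is the root, subtending the entire tree (15 taxa).
The first is nested inside the second, so strain_58 shares a more recent common ancestor with strain_79.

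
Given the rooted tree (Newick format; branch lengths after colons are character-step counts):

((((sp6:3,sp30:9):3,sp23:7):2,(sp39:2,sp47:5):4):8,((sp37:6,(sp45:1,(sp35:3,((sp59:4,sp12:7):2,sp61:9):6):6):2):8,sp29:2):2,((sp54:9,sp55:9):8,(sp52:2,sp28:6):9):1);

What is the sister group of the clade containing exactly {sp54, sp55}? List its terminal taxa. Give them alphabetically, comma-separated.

sp28, sp52

The clade containing exactly {sp54, sp55} attaches to the tree at the node subtending ((sp54,sp55),(sp52,sp28)).
The other lineage descending from that same node — the sister group — is (sp52,sp28); its 2 tips in alphabetical order are the answer.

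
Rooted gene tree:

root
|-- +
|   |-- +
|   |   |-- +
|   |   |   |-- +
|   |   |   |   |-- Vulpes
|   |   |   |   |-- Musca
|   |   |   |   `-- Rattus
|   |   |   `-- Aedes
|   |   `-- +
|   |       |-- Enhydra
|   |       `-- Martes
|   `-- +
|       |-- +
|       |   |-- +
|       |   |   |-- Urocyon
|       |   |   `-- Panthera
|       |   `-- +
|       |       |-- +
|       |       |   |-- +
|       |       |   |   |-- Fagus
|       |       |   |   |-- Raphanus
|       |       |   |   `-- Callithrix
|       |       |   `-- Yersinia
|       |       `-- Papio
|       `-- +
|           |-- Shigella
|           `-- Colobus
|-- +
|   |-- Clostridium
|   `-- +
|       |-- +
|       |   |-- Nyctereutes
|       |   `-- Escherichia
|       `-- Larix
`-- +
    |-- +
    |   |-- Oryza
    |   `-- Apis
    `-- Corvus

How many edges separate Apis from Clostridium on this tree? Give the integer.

The MRCA of Apis and Clostridium is the root of the tree.
From Apis up to that node: 3 branches. From Clostridium up to the same node: 2 branches. Total: 3 + 2 = 5.

5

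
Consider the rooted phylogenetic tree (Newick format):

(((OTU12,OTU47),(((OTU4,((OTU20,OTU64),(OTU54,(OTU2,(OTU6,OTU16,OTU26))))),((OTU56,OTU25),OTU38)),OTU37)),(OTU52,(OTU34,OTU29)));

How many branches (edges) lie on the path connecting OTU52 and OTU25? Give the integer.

The MRCA of OTU52 and OTU25 is the root of the tree.
From OTU52 up to that node: 2 branches. From OTU25 up to the same node: 6 branches. Total: 2 + 6 = 8.

8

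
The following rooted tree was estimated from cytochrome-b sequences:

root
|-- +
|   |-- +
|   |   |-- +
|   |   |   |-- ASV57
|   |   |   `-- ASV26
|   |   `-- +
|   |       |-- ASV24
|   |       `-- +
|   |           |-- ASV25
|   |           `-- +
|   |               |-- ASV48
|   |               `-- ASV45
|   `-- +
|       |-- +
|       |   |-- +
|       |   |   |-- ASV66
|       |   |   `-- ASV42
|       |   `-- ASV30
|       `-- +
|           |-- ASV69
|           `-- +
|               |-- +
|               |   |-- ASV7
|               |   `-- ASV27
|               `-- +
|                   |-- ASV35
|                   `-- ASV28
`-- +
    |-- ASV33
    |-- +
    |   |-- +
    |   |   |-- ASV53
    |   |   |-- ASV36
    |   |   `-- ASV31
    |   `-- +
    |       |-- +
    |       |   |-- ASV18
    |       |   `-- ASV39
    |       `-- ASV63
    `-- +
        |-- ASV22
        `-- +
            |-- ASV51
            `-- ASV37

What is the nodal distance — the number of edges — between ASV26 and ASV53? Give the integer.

8

The MRCA of ASV26 and ASV53 is the root of the tree.
From ASV26 up to that node: 4 branches. From ASV53 up to the same node: 4 branches. Total: 4 + 4 = 8.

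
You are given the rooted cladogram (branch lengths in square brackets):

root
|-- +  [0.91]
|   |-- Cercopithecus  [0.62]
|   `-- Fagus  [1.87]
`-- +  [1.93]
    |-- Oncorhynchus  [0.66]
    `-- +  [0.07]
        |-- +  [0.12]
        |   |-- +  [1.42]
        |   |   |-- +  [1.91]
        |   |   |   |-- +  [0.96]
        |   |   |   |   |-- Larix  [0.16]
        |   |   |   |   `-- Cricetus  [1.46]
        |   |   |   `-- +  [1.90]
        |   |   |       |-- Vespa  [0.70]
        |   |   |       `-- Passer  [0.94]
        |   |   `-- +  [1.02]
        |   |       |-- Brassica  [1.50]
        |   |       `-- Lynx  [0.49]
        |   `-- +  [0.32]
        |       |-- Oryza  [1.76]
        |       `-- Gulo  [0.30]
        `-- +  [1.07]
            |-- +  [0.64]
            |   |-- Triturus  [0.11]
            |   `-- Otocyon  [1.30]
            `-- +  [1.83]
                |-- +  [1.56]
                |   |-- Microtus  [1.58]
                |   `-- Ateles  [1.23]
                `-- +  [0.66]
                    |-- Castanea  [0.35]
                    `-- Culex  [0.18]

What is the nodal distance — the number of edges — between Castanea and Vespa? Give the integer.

9

The MRCA of Castanea and Vespa is the node subtending (((((Larix,Cricetus),(Vespa,Passer)),(Brassica,Lynx)),(Oryza,Gulo)),((Triturus,Otocyon),((Microtus,Ateles),(Castanea,Culex)))).
From Castanea up to that node: 4 branches. From Vespa up to the same node: 5 branches. Total: 4 + 5 = 9.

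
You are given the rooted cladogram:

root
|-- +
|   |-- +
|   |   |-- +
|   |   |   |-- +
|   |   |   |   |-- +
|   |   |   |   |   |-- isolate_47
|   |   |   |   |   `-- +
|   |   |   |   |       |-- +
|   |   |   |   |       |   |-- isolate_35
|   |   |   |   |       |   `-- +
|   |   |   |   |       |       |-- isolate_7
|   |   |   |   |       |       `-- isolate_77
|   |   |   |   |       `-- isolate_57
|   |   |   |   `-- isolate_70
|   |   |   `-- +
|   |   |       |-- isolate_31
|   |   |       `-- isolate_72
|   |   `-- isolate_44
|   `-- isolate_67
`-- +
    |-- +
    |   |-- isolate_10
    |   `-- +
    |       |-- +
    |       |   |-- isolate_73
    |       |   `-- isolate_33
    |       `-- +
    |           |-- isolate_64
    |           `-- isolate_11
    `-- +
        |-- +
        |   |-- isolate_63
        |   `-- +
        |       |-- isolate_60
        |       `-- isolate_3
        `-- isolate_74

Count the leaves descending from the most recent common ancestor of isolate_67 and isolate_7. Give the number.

10

The MRCA of isolate_67 and isolate_7 is the node subtending (((((isolate_47,((isolate_35,(isolate_7,isolate_77)),isolate_57)),isolate_70),(isolate_31,isolate_72)),isolate_44),isolate_67).
That clade contains 10 terminal taxa: isolate_31, isolate_35, isolate_44, isolate_47, isolate_57, isolate_67, isolate_7, isolate_70, isolate_72, isolate_77.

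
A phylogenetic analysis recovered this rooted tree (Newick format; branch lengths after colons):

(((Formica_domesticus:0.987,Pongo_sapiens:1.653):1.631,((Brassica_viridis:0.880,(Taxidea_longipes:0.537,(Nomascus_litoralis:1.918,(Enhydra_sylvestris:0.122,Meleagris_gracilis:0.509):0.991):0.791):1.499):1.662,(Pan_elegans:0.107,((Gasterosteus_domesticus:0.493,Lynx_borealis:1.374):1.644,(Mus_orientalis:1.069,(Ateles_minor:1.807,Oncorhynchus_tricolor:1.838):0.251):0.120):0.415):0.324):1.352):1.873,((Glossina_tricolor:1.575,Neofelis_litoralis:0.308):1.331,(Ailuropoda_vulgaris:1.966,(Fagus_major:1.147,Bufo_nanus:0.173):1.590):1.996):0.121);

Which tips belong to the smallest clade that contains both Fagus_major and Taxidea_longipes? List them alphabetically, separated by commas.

Tracing Fagus_major: it sits inside (Fagus_major,Bufo_nanus).
Tracing Taxidea_longipes: it sits inside (Taxidea_longipes,(Nomascus_litoralis,(Enhydra_sylvestris,Meleagris_gracilis))).
The smallest clade enclosing both is the whole tree (their MRCA is the root), so the answer is all 18 tips in alphabetical order.

Ailuropoda_vulgaris, Ateles_minor, Brassica_viridis, Bufo_nanus, Enhydra_sylvestris, Fagus_major, Formica_domesticus, Gasterosteus_domesticus, Glossina_tricolor, Lynx_borealis, Meleagris_gracilis, Mus_orientalis, Neofelis_litoralis, Nomascus_litoralis, Oncorhynchus_tricolor, Pan_elegans, Pongo_sapiens, Taxidea_longipes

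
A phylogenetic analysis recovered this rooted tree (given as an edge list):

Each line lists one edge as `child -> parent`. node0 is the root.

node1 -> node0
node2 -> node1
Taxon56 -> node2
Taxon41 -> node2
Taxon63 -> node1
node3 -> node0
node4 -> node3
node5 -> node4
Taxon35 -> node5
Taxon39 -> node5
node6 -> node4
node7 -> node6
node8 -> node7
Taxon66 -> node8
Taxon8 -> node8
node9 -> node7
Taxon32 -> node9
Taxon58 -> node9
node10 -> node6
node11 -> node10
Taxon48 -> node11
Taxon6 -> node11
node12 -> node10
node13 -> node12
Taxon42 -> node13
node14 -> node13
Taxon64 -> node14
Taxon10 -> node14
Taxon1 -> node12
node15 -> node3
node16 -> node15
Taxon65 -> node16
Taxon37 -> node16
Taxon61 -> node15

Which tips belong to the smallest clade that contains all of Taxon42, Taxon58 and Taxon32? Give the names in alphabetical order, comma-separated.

Tracing Taxon42: it sits inside (Taxon42,(Taxon64,Taxon10)).
Tracing Taxon58: it sits inside (Taxon32,Taxon58).
Tracing Taxon32: it sits inside (Taxon32,Taxon58).
The smallest clade enclosing all 3 is (((Taxon66,Taxon8),(Taxon32,Taxon58)),((Taxon48,Taxon6),((Taxon42,(Taxon64,Taxon10)),Taxon1))); the answer is its 10 terminal taxa in alphabetical order.

Taxon1, Taxon10, Taxon32, Taxon42, Taxon48, Taxon58, Taxon6, Taxon64, Taxon66, Taxon8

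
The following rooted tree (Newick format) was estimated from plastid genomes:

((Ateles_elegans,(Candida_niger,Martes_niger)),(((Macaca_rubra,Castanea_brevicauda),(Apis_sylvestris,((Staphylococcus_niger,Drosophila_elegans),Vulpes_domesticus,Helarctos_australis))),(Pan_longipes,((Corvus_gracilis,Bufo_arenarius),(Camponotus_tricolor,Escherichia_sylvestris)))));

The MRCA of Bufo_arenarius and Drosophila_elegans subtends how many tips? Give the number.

The MRCA of Bufo_arenarius and Drosophila_elegans is the node subtending (((Macaca_rubra,Castanea_brevicauda),(Apis_sylvestris,((Staphylococcus_niger,Drosophila_elegans),Vulpes_domesticus,Helarctos_australis))),(Pan_longipes,((Corvus_gracilis,Bufo_arenarius),(Camponotus_tricolor,Escherichia_sylvestris)))).
That clade contains 12 terminal taxa: Apis_sylvestris, Bufo_arenarius, Camponotus_tricolor, Castanea_brevicauda, Corvus_gracilis, Drosophila_elegans, Escherichia_sylvestris, Helarctos_australis, Macaca_rubra, Pan_longipes, Staphylococcus_niger, Vulpes_domesticus.

12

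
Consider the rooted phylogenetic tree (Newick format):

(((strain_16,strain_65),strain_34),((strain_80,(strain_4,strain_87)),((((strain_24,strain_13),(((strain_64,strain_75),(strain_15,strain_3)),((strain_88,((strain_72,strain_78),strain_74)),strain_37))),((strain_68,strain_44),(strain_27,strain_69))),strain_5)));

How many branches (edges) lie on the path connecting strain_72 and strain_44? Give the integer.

10

The MRCA of strain_72 and strain_44 is the node subtending (((strain_24,strain_13),(((strain_64,strain_75),(strain_15,strain_3)),((strain_88,((strain_72,strain_78),strain_74)),strain_37))),((strain_68,strain_44),(strain_27,strain_69))).
From strain_72 up to that node: 7 branches. From strain_44 up to the same node: 3 branches. Total: 7 + 3 = 10.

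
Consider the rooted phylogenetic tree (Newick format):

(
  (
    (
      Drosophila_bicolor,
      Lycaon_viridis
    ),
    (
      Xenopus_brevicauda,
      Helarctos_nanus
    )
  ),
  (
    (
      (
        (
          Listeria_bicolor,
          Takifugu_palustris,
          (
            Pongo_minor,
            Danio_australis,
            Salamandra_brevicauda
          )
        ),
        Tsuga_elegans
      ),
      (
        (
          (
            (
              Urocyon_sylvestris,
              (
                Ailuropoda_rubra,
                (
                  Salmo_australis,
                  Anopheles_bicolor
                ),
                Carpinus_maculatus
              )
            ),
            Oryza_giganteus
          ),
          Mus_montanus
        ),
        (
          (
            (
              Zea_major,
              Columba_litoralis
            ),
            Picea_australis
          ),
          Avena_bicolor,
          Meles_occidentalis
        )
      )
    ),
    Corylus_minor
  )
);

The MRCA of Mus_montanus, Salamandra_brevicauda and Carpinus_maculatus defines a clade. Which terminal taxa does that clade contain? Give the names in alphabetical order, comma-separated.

Ailuropoda_rubra, Anopheles_bicolor, Avena_bicolor, Carpinus_maculatus, Columba_litoralis, Danio_australis, Listeria_bicolor, Meles_occidentalis, Mus_montanus, Oryza_giganteus, Picea_australis, Pongo_minor, Salamandra_brevicauda, Salmo_australis, Takifugu_palustris, Tsuga_elegans, Urocyon_sylvestris, Zea_major

Tracing Mus_montanus: it sits inside (((Urocyon_sylvestris,(Ailuropoda_rubra,(Salmo_australis,Anopheles_bicolor),Carpinus_maculatus)),Oryza_giganteus),Mus_montanus).
Tracing Salamandra_brevicauda: it sits inside (Pongo_minor,Danio_australis,Salamandra_brevicauda).
Tracing Carpinus_maculatus: it sits inside (Ailuropoda_rubra,(Salmo_australis,Anopheles_bicolor),Carpinus_maculatus).
The smallest clade enclosing all 3 is (((Listeria_bicolor,Takifugu_palustris,(Pongo_minor,Danio_australis,Salamandra_brevicauda)),Tsuga_elegans),((((Urocyon_sylvestris,(Ailuropoda_rubra,(Salmo_australis,Anopheles_bicolor),Carpinus_maculatus)),Oryza_giganteus),Mus_montanus),(((Zea_major,Columba_litoralis),Picea_australis),Avena_bicolor,Meles_occidentalis))); the answer is its 18 terminal taxa in alphabetical order.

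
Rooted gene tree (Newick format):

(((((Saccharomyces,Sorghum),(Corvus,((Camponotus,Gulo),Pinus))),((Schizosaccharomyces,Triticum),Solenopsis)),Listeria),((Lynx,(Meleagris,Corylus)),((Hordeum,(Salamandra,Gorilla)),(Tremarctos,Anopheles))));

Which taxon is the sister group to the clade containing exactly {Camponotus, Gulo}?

Pinus

The clade containing exactly {Camponotus, Gulo} attaches to the tree at the node subtending ((Camponotus,Gulo),Pinus).
The other lineage descending from that same node — the sister group — is the single tip Pinus.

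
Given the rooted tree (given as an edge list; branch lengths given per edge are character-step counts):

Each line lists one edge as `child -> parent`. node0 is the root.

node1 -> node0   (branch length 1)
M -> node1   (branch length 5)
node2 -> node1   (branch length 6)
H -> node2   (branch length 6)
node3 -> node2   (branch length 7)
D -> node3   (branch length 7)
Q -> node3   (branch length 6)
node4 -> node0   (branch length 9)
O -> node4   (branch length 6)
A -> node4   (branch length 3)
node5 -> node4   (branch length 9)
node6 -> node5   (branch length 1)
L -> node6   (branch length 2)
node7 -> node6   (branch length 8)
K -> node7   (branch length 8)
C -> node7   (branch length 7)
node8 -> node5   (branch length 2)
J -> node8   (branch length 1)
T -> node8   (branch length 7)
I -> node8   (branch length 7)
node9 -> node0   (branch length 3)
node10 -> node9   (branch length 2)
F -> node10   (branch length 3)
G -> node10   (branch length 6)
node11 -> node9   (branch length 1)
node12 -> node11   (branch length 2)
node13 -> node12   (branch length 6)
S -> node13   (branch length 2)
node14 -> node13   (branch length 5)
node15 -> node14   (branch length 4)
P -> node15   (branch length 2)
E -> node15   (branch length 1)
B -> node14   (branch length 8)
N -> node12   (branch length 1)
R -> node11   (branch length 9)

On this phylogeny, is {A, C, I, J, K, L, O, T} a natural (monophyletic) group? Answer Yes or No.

Yes

The most recent common ancestor of these taxa subtends (O,A,((L,(K,C)),(J,T,I))).
That clade has exactly 8 tips — every listed taxon and nothing else — so the group is monophyletic.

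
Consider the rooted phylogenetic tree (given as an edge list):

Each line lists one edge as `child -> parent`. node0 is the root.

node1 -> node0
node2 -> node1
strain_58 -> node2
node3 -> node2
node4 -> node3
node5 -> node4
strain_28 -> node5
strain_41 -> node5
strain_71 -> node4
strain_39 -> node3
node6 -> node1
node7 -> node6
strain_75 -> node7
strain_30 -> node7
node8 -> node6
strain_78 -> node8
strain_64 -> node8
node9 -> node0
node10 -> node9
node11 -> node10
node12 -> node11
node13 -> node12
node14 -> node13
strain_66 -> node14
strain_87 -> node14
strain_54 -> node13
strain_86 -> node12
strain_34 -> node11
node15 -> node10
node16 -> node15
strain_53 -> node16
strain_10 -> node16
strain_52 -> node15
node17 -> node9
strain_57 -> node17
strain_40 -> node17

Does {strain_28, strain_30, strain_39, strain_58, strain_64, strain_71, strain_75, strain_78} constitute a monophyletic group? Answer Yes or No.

No

The MRCA of the listed taxa subtends ((strain_58,(((strain_28,strain_41),strain_71),strain_39)),((strain_75,strain_30),(strain_78,strain_64))).
That clade also contains strain_41, which is not in the proposed group, so the group is not monophyletic.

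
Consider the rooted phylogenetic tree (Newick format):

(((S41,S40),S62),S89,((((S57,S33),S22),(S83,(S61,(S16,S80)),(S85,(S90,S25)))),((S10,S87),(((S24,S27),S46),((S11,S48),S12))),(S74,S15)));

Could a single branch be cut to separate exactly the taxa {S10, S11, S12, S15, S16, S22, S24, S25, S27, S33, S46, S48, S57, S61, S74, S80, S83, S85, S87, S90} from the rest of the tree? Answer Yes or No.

The most recent common ancestor of these taxa subtends ((((S57,S33),S22),(S83,(S61,(S16,S80)),(S85,(S90,S25)))),((S10,S87),(((S24,S27),S46),((S11,S48),S12))),(S74,S15)).
That clade has exactly 20 tips — every listed taxon and nothing else — so the group is monophyletic.

Yes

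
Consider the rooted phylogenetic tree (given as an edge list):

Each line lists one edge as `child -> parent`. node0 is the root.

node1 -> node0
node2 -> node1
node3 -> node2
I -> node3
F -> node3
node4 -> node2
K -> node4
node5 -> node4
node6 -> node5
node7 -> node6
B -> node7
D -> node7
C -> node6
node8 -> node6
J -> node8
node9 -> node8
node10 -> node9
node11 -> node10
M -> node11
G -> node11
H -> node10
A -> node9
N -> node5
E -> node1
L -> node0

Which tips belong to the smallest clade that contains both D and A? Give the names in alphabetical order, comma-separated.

A, B, C, D, G, H, J, M

Tracing D: it sits inside (B,D).
Tracing A: it sits inside (((M,G),H),A).
The smallest clade enclosing both is ((B,D),C,(J,(((M,G),H),A))); the answer is its 8 terminal taxa in alphabetical order.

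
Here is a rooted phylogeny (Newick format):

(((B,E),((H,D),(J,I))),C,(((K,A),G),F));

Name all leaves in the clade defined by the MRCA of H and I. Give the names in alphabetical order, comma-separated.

Tracing H: it sits inside (H,D).
Tracing I: it sits inside (J,I).
The smallest clade enclosing both is ((H,D),(J,I)); the answer is its 4 terminal taxa in alphabetical order.

D, H, I, J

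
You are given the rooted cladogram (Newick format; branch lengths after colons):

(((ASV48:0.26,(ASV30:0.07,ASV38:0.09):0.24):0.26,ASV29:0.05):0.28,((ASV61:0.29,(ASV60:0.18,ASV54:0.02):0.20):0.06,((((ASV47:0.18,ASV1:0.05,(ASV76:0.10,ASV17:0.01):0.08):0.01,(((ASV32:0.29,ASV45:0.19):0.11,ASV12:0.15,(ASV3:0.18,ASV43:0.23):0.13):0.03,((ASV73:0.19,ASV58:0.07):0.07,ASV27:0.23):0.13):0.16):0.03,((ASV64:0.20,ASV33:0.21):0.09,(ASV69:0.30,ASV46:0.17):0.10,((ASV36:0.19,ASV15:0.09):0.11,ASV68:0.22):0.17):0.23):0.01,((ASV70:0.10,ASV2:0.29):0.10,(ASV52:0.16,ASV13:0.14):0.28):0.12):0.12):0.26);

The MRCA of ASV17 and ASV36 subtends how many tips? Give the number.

The MRCA of ASV17 and ASV36 is the node subtending (((ASV47,ASV1,(ASV76,ASV17)),(((ASV32,ASV45),ASV12,(ASV3,ASV43)),((ASV73,ASV58),ASV27))),((ASV64,ASV33),(ASV69,ASV46),((ASV36,ASV15),ASV68))).
That clade contains 19 terminal taxa: ASV1, ASV12, ASV15, ASV17, ASV27, ASV3, ASV32, ASV33, ASV36, ASV43, ASV45, ASV46, ASV47, ASV58, ASV64, ASV68, ASV69, ASV73, ASV76.

19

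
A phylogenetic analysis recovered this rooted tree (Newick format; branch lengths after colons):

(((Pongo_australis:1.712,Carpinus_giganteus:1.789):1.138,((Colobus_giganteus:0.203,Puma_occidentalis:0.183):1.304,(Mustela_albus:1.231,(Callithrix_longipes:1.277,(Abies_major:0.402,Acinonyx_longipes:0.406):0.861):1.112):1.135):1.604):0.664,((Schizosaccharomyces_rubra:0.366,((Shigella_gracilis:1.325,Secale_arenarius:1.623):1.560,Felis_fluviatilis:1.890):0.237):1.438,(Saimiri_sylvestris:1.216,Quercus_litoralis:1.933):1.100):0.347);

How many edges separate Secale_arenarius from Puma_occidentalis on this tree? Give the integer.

The MRCA of Secale_arenarius and Puma_occidentalis is the root of the tree.
From Secale_arenarius up to that node: 5 branches. From Puma_occidentalis up to the same node: 4 branches. Total: 5 + 4 = 9.

9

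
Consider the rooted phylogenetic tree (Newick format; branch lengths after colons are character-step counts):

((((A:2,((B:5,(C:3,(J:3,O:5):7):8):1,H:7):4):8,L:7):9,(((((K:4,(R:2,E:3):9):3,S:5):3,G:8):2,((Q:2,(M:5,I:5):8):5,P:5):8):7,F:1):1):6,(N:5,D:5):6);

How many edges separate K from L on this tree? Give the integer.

The MRCA of K and L is the node subtending (((A,((B,(C,(J,O))),H)),L),(((((K,(R,E)),S),G),((Q,(M,I)),P)),F)).
From K up to that node: 6 branches. From L up to the same node: 2 branches. Total: 6 + 2 = 8.

8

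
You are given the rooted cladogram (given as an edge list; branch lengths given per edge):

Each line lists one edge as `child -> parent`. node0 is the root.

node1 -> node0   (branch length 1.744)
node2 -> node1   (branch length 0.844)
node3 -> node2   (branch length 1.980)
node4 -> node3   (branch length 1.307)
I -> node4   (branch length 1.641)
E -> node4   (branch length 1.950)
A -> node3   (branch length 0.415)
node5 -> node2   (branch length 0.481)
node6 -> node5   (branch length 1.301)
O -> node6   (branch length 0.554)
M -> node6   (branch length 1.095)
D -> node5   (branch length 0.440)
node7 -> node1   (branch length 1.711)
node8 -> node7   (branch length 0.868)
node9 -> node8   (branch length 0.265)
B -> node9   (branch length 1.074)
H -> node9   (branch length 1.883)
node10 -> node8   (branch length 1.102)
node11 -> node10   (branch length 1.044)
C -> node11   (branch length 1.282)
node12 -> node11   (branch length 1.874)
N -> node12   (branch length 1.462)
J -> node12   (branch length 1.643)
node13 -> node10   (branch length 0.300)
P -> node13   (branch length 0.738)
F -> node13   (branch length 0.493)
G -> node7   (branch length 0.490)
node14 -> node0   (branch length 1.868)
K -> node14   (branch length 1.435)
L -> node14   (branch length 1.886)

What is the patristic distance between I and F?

The path runs I → … → MRCA → … → F; the MRCA is the node subtending ((((I,E),A),((O,M),D)),(((B,H),((C,(N,J)),(P,F))),G)).
Branch lengths along that path: 1.641 + 1.307 + 1.980 + 0.844 + 1.711 + 0.868 + 1.102 + 0.300 + 0.493 = 10.246.

10.246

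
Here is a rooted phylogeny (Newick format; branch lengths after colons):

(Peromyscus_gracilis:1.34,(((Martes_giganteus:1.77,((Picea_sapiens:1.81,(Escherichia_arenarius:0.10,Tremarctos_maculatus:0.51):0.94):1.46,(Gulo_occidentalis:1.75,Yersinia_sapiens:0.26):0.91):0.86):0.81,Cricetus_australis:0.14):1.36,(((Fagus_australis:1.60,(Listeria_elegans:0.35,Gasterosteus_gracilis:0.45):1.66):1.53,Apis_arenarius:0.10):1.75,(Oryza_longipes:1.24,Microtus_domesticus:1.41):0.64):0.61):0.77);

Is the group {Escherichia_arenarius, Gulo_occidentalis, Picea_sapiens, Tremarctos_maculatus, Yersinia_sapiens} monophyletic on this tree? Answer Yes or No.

Yes

The most recent common ancestor of these taxa subtends ((Picea_sapiens,(Escherichia_arenarius,Tremarctos_maculatus)),(Gulo_occidentalis,Yersinia_sapiens)).
That clade has exactly 5 tips — every listed taxon and nothing else — so the group is monophyletic.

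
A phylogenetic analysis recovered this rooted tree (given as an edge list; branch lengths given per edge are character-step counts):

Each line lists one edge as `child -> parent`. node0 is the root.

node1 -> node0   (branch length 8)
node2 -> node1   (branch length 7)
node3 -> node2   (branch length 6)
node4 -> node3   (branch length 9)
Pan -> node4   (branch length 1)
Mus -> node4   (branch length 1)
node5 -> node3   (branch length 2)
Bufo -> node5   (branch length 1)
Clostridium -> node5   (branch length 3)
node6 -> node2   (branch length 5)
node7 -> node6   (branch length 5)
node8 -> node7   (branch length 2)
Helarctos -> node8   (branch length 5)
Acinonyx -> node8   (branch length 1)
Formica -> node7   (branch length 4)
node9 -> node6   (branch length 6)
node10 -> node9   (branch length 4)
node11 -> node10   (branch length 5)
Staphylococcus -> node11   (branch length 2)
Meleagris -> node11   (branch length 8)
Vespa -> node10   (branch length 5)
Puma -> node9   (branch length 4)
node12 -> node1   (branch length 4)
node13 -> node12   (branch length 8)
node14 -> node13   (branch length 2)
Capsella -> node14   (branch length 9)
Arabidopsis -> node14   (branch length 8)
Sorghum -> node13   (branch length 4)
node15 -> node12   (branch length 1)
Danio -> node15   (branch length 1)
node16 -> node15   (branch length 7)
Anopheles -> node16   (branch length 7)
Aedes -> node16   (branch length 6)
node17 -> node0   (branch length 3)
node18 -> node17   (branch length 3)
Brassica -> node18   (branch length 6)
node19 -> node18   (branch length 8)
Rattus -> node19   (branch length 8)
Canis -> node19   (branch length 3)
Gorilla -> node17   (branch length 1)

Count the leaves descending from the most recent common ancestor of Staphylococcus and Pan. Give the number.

11

The MRCA of Staphylococcus and Pan is the node subtending (((Pan,Mus),(Bufo,Clostridium)),(((Helarctos,Acinonyx),Formica),(((Staphylococcus,Meleagris),Vespa),Puma))).
That clade contains 11 terminal taxa: Acinonyx, Bufo, Clostridium, Formica, Helarctos, Meleagris, Mus, Pan, Puma, Staphylococcus, Vespa.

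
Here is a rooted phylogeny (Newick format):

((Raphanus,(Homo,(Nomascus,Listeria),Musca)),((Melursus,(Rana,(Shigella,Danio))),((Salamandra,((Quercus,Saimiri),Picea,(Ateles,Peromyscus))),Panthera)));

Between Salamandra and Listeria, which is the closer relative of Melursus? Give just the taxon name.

The MRCA of Melursus and Salamandra subtends ((Melursus,(Rana,(Shigella,Danio))),((Salamandra,((Quercus,Saimiri),Picea,(Ateles,Peromyscus))),Panthera)) (11 taxa).
The MRCA of Melursus and Listeria is the root, subtending the entire tree (16 taxa).
The first is nested inside the second, so Melursus shares a more recent common ancestor with Salamandra.

Salamandra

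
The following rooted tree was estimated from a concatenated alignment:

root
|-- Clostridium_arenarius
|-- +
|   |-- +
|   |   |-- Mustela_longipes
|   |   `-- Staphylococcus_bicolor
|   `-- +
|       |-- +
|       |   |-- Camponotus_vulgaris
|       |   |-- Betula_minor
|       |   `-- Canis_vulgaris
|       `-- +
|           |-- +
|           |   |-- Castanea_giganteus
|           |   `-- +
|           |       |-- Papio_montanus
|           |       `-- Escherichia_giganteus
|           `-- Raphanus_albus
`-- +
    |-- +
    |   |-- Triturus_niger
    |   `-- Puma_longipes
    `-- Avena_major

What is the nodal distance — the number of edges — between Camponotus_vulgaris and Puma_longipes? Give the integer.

7

The MRCA of Camponotus_vulgaris and Puma_longipes is the root of the tree.
From Camponotus_vulgaris up to that node: 4 branches. From Puma_longipes up to the same node: 3 branches. Total: 4 + 3 = 7.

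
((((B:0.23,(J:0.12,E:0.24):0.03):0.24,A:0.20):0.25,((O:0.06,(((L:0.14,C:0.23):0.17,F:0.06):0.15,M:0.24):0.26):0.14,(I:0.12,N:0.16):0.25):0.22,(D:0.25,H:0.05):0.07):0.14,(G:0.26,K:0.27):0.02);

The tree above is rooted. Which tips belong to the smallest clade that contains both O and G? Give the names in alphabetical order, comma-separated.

A, B, C, D, E, F, G, H, I, J, K, L, M, N, O

Tracing O: it sits inside (O,(((L,C),F),M)).
Tracing G: it sits inside (G,K).
The smallest clade enclosing both is the whole tree (their MRCA is the root), so the answer is all 15 tips in alphabetical order.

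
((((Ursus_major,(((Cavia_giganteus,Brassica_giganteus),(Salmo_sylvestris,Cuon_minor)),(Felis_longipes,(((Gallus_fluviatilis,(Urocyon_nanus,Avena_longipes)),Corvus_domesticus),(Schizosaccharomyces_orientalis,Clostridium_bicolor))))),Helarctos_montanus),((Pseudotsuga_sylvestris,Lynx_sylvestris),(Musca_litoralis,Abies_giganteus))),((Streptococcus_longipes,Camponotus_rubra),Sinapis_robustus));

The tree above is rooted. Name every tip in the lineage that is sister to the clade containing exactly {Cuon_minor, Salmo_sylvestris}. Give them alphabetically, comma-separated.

The clade containing exactly {Cuon_minor, Salmo_sylvestris} attaches to the tree at the node subtending ((Cavia_giganteus,Brassica_giganteus),(Salmo_sylvestris,Cuon_minor)).
The other lineage descending from that same node — the sister group — is (Cavia_giganteus,Brassica_giganteus); its 2 tips in alphabetical order are the answer.

Brassica_giganteus, Cavia_giganteus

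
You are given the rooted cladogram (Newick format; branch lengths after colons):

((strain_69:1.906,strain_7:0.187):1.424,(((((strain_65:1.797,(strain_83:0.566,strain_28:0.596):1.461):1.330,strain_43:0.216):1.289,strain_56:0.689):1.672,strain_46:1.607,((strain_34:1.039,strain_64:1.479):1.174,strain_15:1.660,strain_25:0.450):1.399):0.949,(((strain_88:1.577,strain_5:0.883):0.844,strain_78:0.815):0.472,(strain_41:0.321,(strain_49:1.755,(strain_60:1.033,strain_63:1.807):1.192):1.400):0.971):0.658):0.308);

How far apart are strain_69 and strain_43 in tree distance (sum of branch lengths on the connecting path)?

7.764

The path runs strain_69 → … → MRCA → … → strain_43; the MRCA is the root of the tree.
Branch lengths along that path: 1.906 + 1.424 + 0.308 + 0.949 + 1.672 + 1.289 + 0.216 = 7.764.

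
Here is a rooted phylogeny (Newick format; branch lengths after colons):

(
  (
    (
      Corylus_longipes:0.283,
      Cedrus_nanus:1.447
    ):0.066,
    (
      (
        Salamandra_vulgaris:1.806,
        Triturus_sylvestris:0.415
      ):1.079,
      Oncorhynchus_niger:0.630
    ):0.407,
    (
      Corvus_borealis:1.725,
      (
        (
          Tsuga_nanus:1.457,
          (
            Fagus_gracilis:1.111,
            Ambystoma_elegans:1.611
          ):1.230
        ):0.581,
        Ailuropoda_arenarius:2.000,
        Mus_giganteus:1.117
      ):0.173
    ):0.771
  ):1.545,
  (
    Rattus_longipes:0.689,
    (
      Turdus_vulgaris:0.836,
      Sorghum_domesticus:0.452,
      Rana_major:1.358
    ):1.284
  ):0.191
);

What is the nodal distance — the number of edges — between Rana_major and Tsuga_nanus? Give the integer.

The MRCA of Rana_major and Tsuga_nanus is the root of the tree.
From Rana_major up to that node: 3 branches. From Tsuga_nanus up to the same node: 5 branches. Total: 3 + 5 = 8.

8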